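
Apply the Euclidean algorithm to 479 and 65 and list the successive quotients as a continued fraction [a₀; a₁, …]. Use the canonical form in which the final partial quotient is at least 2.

479 ÷ 65 → quotient 7, remainder 24
65 ÷ 24 → quotient 2, remainder 17
24 ÷ 17 → quotient 1, remainder 7
17 ÷ 7 → quotient 2, remainder 3
7 ÷ 3 → quotient 2, remainder 1
3 ÷ 1 → quotient 3, remainder 0

[7; 2, 1, 2, 2, 3]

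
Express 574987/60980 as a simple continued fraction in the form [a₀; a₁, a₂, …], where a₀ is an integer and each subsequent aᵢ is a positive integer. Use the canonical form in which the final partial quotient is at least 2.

574987 = 9·60980 + 26167, so a_0 = 9
60980 = 2·26167 + 8646, so a_1 = 2
26167 = 3·8646 + 229, so a_2 = 3
8646 = 37·229 + 173, so a_3 = 37
229 = 1·173 + 56, so a_4 = 1
173 = 3·56 + 5, so a_5 = 3
56 = 11·5 + 1, so a_6 = 11
5 = 5·1 + 0, so a_7 = 5

[9; 2, 3, 37, 1, 3, 11, 5]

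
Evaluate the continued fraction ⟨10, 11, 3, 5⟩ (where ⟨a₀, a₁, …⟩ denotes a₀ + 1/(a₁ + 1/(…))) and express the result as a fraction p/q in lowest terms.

1826/181

Build up convergents one term at a time:
a_0 = 10: 10/1
a_1 = 11: 111/11
a_2 = 3: 343/34
a_3 = 5: 1826/181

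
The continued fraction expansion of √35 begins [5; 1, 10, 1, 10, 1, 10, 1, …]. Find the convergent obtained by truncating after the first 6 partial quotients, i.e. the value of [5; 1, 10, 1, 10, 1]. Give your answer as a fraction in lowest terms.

846/143

a_0 = 5: 5/1
a_1 = 1: 6/1
a_2 = 10: 65/11
a_3 = 1: 71/12
a_4 = 10: 775/131
a_5 = 1: 846/143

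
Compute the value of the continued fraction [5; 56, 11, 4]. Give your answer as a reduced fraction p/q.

a_0 = 5: 5/1
a_1 = 56: 281/56
a_2 = 11: 3096/617
a_3 = 4: 12665/2524

12665/2524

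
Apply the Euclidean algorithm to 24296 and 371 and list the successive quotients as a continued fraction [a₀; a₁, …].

⌊24296/371⌋ = 65, remainder 181
⌊371/181⌋ = 2, remainder 9
⌊181/9⌋ = 20, remainder 1
⌊9/1⌋ = 9, remainder 0

[65; 2, 20, 9]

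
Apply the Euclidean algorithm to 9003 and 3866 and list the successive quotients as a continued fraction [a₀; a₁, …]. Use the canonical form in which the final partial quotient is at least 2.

[2; 3, 23, 1, 52]

Repeatedly divide and take the remainder:
⌊9003/3866⌋ = 2, remainder 1271
⌊3866/1271⌋ = 3, remainder 53
⌊1271/53⌋ = 23, remainder 52
⌊53/52⌋ = 1, remainder 1
⌊52/1⌋ = 52, remainder 0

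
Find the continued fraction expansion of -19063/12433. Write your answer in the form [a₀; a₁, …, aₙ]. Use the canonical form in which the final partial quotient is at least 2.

Repeatedly divide and take the remainder:
-19063 = -2·12433 + 5803, so a_0 = -2
12433 = 2·5803 + 827, so a_1 = 2
5803 = 7·827 + 14, so a_2 = 7
827 = 59·14 + 1, so a_3 = 59
14 = 14·1 + 0, so a_4 = 14

[-2; 2, 7, 59, 14]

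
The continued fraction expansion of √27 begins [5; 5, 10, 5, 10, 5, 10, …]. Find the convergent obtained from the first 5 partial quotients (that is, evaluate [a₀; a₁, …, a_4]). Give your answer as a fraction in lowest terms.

13775/2651

Build up convergents one term at a time:
a_0 = 5: 5/1
a_1 = 5: 26/5
a_2 = 10: 265/51
a_3 = 5: 1351/260
a_4 = 10: 13775/2651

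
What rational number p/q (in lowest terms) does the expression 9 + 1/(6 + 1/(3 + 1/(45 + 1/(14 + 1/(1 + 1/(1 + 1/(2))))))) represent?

576475/62948

a_0 = 9: 9/1
a_1 = 6: 55/6
a_2 = 3: 174/19
a_3 = 45: 7885/861
a_4 = 14: 110564/12073
a_5 = 1: 118449/12934
a_6 = 1: 229013/25007
a_7 = 2: 576475/62948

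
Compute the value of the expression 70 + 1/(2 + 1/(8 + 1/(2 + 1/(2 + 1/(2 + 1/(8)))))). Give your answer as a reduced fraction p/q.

126920/1801

a_0 = 70: 70/1
a_1 = 2: 141/2
a_2 = 8: 1198/17
a_3 = 2: 2537/36
a_4 = 2: 6272/89
a_5 = 2: 15081/214
a_6 = 8: 126920/1801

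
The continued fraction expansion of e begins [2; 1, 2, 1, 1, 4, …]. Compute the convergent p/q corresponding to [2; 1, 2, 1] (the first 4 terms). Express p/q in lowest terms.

11/4

Use the convergent recurrence hₖ = aₖ·hₖ₋₁ + hₖ₋₂ (and likewise for the denominators kₖ):
a_0 = 2: 2/1
a_1 = 1: 3/1
a_2 = 2: 8/3
a_3 = 1: 11/4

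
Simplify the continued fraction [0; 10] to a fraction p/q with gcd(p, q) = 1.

1/10

a_0 = 0: 0/1
a_1 = 10: 1/10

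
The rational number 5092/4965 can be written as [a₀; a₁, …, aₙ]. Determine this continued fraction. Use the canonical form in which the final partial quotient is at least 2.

5092 ÷ 4965 → quotient 1, remainder 127
4965 ÷ 127 → quotient 39, remainder 12
127 ÷ 12 → quotient 10, remainder 7
12 ÷ 7 → quotient 1, remainder 5
7 ÷ 5 → quotient 1, remainder 2
5 ÷ 2 → quotient 2, remainder 1
2 ÷ 1 → quotient 2, remainder 0

[1; 39, 10, 1, 1, 2, 2]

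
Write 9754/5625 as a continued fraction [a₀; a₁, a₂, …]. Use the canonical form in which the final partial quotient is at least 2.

[1; 1, 2, 1, 3, 5, 1, 59]

9754 ÷ 5625 → quotient 1, remainder 4129
5625 ÷ 4129 → quotient 1, remainder 1496
4129 ÷ 1496 → quotient 2, remainder 1137
1496 ÷ 1137 → quotient 1, remainder 359
1137 ÷ 359 → quotient 3, remainder 60
359 ÷ 60 → quotient 5, remainder 59
60 ÷ 59 → quotient 1, remainder 1
59 ÷ 1 → quotient 59, remainder 0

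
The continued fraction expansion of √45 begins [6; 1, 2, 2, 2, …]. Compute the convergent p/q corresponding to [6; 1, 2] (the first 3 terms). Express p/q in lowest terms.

Use the convergent recurrence hₖ = aₖ·hₖ₋₁ + hₖ₋₂ (and likewise for the denominators kₖ):
a_0 = 6: 6/1
a_1 = 1: 7/1
a_2 = 2: 20/3

20/3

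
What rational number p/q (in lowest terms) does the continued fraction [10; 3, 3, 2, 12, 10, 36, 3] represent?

3246904/315105

Start with 3.
36 + 1/(3/1) = 36 + 1/3 = 109/3
10 + 1/(109/3) = 10 + 3/109 = 1093/109
12 + 1/(1093/109) = 12 + 109/1093 = 13225/1093
2 + 1/(13225/1093) = 2 + 1093/13225 = 27543/13225
3 + 1/(27543/13225) = 3 + 13225/27543 = 95854/27543
3 + 1/(95854/27543) = 3 + 27543/95854 = 315105/95854
10 + 1/(315105/95854) = 10 + 95854/315105 = 3246904/315105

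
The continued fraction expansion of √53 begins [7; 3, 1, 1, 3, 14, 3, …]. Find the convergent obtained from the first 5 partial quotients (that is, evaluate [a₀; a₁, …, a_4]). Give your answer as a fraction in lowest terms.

182/25

a_0 = 7: 7/1
a_1 = 3: 22/3
a_2 = 1: 29/4
a_3 = 1: 51/7
a_4 = 3: 182/25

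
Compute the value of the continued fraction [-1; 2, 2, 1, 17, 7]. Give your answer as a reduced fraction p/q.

-501/875

Start with 7.
17 + 1/(7/1) = 17 + 1/7 = 120/7
1 + 1/(120/7) = 1 + 7/120 = 127/120
2 + 1/(127/120) = 2 + 120/127 = 374/127
2 + 1/(374/127) = 2 + 127/374 = 875/374
-1 + 1/(875/374) = -1 + 374/875 = -501/875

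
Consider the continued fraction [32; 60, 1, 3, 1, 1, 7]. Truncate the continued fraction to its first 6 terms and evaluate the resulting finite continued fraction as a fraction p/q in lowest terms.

17513/547

Start with 1.
1 + 1/(1/1) = 1 + 1/1 = 2/1
3 + 1/(2/1) = 3 + 1/2 = 7/2
1 + 1/(7/2) = 1 + 2/7 = 9/7
60 + 1/(9/7) = 60 + 7/9 = 547/9
32 + 1/(547/9) = 32 + 9/547 = 17513/547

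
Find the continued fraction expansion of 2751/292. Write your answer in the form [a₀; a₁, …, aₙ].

[9; 2, 2, 1, 2, 15]

2751 ÷ 292 → quotient 9, remainder 123
292 ÷ 123 → quotient 2, remainder 46
123 ÷ 46 → quotient 2, remainder 31
46 ÷ 31 → quotient 1, remainder 15
31 ÷ 15 → quotient 2, remainder 1
15 ÷ 1 → quotient 15, remainder 0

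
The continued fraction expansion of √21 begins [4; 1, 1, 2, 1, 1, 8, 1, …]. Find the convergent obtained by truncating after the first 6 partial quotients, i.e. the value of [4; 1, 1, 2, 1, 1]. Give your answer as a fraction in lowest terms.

55/12

Build up convergents one term at a time:
a_0 = 4: 4/1
a_1 = 1: 5/1
a_2 = 1: 9/2
a_3 = 2: 23/5
a_4 = 1: 32/7
a_5 = 1: 55/12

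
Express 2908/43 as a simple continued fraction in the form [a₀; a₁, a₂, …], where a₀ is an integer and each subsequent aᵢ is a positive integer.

[67; 1, 1, 1, 2, 5]

2908 ÷ 43 → quotient 67, remainder 27
43 ÷ 27 → quotient 1, remainder 16
27 ÷ 16 → quotient 1, remainder 11
16 ÷ 11 → quotient 1, remainder 5
11 ÷ 5 → quotient 2, remainder 1
5 ÷ 1 → quotient 5, remainder 0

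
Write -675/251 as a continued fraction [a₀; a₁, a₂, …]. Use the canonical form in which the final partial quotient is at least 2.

Run the Euclidean algorithm, recording each quotient:
⌊-675/251⌋ = -3, remainder 78
⌊251/78⌋ = 3, remainder 17
⌊78/17⌋ = 4, remainder 10
⌊17/10⌋ = 1, remainder 7
⌊10/7⌋ = 1, remainder 3
⌊7/3⌋ = 2, remainder 1
⌊3/1⌋ = 3, remainder 0

[-3; 3, 4, 1, 1, 2, 3]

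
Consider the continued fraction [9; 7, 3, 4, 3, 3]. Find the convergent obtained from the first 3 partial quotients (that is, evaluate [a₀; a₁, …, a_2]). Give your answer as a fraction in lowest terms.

201/22

Start with 3.
7 + 1/(3/1) = 7 + 1/3 = 22/3
9 + 1/(22/3) = 9 + 3/22 = 201/22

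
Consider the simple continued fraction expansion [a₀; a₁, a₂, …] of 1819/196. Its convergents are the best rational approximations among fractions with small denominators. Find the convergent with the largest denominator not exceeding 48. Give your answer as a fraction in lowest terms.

a_0 = 9: 9/1  (≤ bound)
a_1 = 3: 28/3  (≤ bound)
a_2 = 1: 37/4  (≤ bound)
a_3 = 1: 65/7  (≤ bound)
a_4 = 3: 232/25  (≤ bound)
a_5 = 2: 529/57  (> 48, stop)

232/25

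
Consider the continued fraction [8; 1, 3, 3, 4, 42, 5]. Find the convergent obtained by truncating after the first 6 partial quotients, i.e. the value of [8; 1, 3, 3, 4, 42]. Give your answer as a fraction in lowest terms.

a_0 = 8: 8/1
a_1 = 1: 9/1
a_2 = 3: 35/4
a_3 = 3: 114/13
a_4 = 4: 491/56
a_5 = 42: 20736/2365

20736/2365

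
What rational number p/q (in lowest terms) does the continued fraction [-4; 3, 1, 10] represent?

a_0 = -4: -4/1
a_1 = 3: -11/3
a_2 = 1: -15/4
a_3 = 10: -161/43

-161/43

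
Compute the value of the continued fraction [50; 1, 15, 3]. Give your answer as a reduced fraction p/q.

Start with 3.
15 + 1/(3/1) = 15 + 1/3 = 46/3
1 + 1/(46/3) = 1 + 3/46 = 49/46
50 + 1/(49/46) = 50 + 46/49 = 2496/49

2496/49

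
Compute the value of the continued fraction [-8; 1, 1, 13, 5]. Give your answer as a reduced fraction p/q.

Starting at the tail and folding back:
Start with 5.
13 + 1/(5/1) = 13 + 1/5 = 66/5
1 + 1/(66/5) = 1 + 5/66 = 71/66
1 + 1/(71/66) = 1 + 66/71 = 137/71
-8 + 1/(137/71) = -8 + 71/137 = -1025/137

-1025/137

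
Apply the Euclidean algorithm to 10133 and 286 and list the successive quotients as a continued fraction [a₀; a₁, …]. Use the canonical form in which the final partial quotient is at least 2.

[35; 2, 3, 13, 3]

Run the Euclidean algorithm, recording each quotient:
10133 ÷ 286 → quotient 35, remainder 123
286 ÷ 123 → quotient 2, remainder 40
123 ÷ 40 → quotient 3, remainder 3
40 ÷ 3 → quotient 13, remainder 1
3 ÷ 1 → quotient 3, remainder 0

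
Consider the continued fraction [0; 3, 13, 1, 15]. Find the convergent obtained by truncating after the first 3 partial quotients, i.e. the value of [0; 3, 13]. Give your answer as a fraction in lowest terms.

Start with 13.
3 + 1/(13/1) = 3 + 1/13 = 40/13
0 + 1/(40/13) = 0 + 13/40 = 13/40

13/40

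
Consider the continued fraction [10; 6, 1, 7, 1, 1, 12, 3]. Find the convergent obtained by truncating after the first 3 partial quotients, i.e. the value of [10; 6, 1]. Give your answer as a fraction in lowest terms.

71/7

Start with 1.
6 + 1/(1/1) = 6 + 1/1 = 7/1
10 + 1/(7/1) = 10 + 1/7 = 71/7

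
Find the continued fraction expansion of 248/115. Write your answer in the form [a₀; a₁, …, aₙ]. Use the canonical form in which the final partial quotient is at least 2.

248 ÷ 115 → quotient 2, remainder 18
115 ÷ 18 → quotient 6, remainder 7
18 ÷ 7 → quotient 2, remainder 4
7 ÷ 4 → quotient 1, remainder 3
4 ÷ 3 → quotient 1, remainder 1
3 ÷ 1 → quotient 3, remainder 0

[2; 6, 2, 1, 1, 3]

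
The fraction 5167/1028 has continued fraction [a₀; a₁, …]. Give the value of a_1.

5167 ÷ 1028 → quotient 5, remainder 27
1028 ÷ 27 → quotient 38, remainder 2

38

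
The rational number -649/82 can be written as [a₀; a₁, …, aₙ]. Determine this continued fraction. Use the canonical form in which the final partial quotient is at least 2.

Repeatedly divide and take the remainder:
⌊-649/82⌋ = -8, remainder 7
⌊82/7⌋ = 11, remainder 5
⌊7/5⌋ = 1, remainder 2
⌊5/2⌋ = 2, remainder 1
⌊2/1⌋ = 2, remainder 0

[-8; 11, 1, 2, 2]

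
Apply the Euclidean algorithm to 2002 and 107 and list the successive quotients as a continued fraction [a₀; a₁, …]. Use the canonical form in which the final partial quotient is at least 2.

Apply division with remainder until the remainder is 0:
⌊2002/107⌋ = 18, remainder 76
⌊107/76⌋ = 1, remainder 31
⌊76/31⌋ = 2, remainder 14
⌊31/14⌋ = 2, remainder 3
⌊14/3⌋ = 4, remainder 2
⌊3/2⌋ = 1, remainder 1
⌊2/1⌋ = 2, remainder 0

[18; 1, 2, 2, 4, 1, 2]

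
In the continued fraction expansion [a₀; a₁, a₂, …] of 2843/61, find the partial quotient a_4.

⌊2843/61⌋ = 46, remainder 37
⌊61/37⌋ = 1, remainder 24
⌊37/24⌋ = 1, remainder 13
⌊24/13⌋ = 1, remainder 11
⌊13/11⌋ = 1, remainder 2

1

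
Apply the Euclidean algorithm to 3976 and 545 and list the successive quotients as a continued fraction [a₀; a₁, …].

Repeatedly divide and take the remainder:
⌊3976/545⌋ = 7, remainder 161
⌊545/161⌋ = 3, remainder 62
⌊161/62⌋ = 2, remainder 37
⌊62/37⌋ = 1, remainder 25
⌊37/25⌋ = 1, remainder 12
⌊25/12⌋ = 2, remainder 1
⌊12/1⌋ = 12, remainder 0

[7; 3, 2, 1, 1, 2, 12]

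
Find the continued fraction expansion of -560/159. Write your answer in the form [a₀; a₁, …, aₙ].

[-4; 2, 10, 1, 6]

-560 = -4·159 + 76, so a_0 = -4
159 = 2·76 + 7, so a_1 = 2
76 = 10·7 + 6, so a_2 = 10
7 = 1·6 + 1, so a_3 = 1
6 = 6·1 + 0, so a_4 = 6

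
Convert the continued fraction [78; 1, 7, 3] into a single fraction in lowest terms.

1972/25

Start with 3.
7 + 1/(3/1) = 7 + 1/3 = 22/3
1 + 1/(22/3) = 1 + 3/22 = 25/22
78 + 1/(25/22) = 78 + 22/25 = 1972/25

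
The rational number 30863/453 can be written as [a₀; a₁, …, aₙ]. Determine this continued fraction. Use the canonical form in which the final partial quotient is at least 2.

[68; 7, 1, 2, 9, 2]

Repeatedly divide and take the remainder:
30863 ÷ 453 → quotient 68, remainder 59
453 ÷ 59 → quotient 7, remainder 40
59 ÷ 40 → quotient 1, remainder 19
40 ÷ 19 → quotient 2, remainder 2
19 ÷ 2 → quotient 9, remainder 1
2 ÷ 1 → quotient 2, remainder 0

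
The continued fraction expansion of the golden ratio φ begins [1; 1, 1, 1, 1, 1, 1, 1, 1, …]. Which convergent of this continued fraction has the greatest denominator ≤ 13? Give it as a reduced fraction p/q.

a_0 = 1: 1/1  (≤ bound)
a_1 = 1: 2/1  (≤ bound)
a_2 = 1: 3/2  (≤ bound)
a_3 = 1: 5/3  (≤ bound)
a_4 = 1: 8/5  (≤ bound)
a_5 = 1: 13/8  (≤ bound)
a_6 = 1: 21/13  (≤ bound)
a_7 = 1: 34/21  (> 13, stop)

21/13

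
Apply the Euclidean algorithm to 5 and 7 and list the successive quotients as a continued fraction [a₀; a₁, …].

5 ÷ 7 → quotient 0, remainder 5
7 ÷ 5 → quotient 1, remainder 2
5 ÷ 2 → quotient 2, remainder 1
2 ÷ 1 → quotient 2, remainder 0

[0; 1, 2, 2]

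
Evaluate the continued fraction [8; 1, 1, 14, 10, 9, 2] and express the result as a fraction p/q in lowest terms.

47747/5606

a_0 = 8: 8/1
a_1 = 1: 9/1
a_2 = 1: 17/2
a_3 = 14: 247/29
a_4 = 10: 2487/292
a_5 = 9: 22630/2657
a_6 = 2: 47747/5606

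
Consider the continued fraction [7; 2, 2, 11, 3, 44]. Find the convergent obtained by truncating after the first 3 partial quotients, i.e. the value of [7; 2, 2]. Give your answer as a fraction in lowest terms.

a_0 = 7: 7/1
a_1 = 2: 15/2
a_2 = 2: 37/5

37/5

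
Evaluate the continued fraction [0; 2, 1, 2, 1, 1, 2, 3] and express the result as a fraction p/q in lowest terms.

61/166

Build up convergents one term at a time:
a_0 = 0: 0/1
a_1 = 2: 1/2
a_2 = 1: 1/3
a_3 = 2: 3/8
a_4 = 1: 4/11
a_5 = 1: 7/19
a_6 = 2: 18/49
a_7 = 3: 61/166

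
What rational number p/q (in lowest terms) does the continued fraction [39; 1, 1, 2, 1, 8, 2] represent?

5105/129

Start with 2.
8 + 1/(2/1) = 8 + 1/2 = 17/2
1 + 1/(17/2) = 1 + 2/17 = 19/17
2 + 1/(19/17) = 2 + 17/19 = 55/19
1 + 1/(55/19) = 1 + 19/55 = 74/55
1 + 1/(74/55) = 1 + 55/74 = 129/74
39 + 1/(129/74) = 39 + 74/129 = 5105/129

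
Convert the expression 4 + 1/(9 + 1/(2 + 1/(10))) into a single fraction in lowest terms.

817/199

Build up convergents one term at a time:
a_0 = 4: 4/1
a_1 = 9: 37/9
a_2 = 2: 78/19
a_3 = 10: 817/199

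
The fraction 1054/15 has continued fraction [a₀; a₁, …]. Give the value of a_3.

1054 = 70·15 + 4, so a_0 = 70
15 = 3·4 + 3, so a_1 = 3
4 = 1·3 + 1, so a_2 = 1
3 = 3·1 + 0, so a_3 = 3

3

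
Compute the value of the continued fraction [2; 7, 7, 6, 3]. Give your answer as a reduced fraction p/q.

Compute successive convergents:
a_0 = 2: 2/1
a_1 = 7: 15/7
a_2 = 7: 107/50
a_3 = 6: 657/307
a_4 = 3: 2078/971

2078/971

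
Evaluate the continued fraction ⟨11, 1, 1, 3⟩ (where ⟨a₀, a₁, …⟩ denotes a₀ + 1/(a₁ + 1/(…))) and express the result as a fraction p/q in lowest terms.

Start with 3.
1 + 1/(3/1) = 1 + 1/3 = 4/3
1 + 1/(4/3) = 1 + 3/4 = 7/4
11 + 1/(7/4) = 11 + 4/7 = 81/7

81/7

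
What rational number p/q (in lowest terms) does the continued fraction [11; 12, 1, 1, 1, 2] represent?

1119/101

Use the convergent recurrence hₖ = aₖ·hₖ₋₁ + hₖ₋₂ (and likewise for the denominators kₖ):
a_0 = 11: 11/1
a_1 = 12: 133/12
a_2 = 1: 144/13
a_3 = 1: 277/25
a_4 = 1: 421/38
a_5 = 2: 1119/101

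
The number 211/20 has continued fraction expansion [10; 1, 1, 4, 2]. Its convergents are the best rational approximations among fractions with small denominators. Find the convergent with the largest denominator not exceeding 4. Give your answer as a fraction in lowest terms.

21/2

List convergents until the denominator exceeds the bound:
a_0 = 10: 10/1  (≤ bound)
a_1 = 1: 11/1  (≤ bound)
a_2 = 1: 21/2  (≤ bound)
a_3 = 4: 95/9  (> 4, stop)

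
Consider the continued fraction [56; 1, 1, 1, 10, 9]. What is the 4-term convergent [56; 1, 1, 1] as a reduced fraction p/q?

Start with 1.
1 + 1/(1/1) = 1 + 1/1 = 2/1
1 + 1/(2/1) = 1 + 1/2 = 3/2
56 + 1/(3/2) = 56 + 2/3 = 170/3

170/3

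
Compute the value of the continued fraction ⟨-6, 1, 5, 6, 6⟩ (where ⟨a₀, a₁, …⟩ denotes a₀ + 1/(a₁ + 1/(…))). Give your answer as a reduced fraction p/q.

Starting at the tail and folding back:
Start with 6.
6 + 1/(6/1) = 6 + 1/6 = 37/6
5 + 1/(37/6) = 5 + 6/37 = 191/37
1 + 1/(191/37) = 1 + 37/191 = 228/191
-6 + 1/(228/191) = -6 + 191/228 = -1177/228

-1177/228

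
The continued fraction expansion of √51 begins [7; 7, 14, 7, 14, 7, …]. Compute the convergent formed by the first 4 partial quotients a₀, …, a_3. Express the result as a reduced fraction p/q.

Start with 7.
14 + 1/(7/1) = 14 + 1/7 = 99/7
7 + 1/(99/7) = 7 + 7/99 = 700/99
7 + 1/(700/99) = 7 + 99/700 = 4999/700

4999/700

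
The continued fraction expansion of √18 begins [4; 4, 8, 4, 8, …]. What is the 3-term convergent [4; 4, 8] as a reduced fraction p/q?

140/33

Start with 8.
4 + 1/(8/1) = 4 + 1/8 = 33/8
4 + 1/(33/8) = 4 + 8/33 = 140/33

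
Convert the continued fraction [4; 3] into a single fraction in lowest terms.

a_0 = 4: 4/1
a_1 = 3: 13/3

13/3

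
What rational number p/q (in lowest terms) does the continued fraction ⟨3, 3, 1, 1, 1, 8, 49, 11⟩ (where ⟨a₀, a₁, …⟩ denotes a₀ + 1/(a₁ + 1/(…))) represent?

168336/51421

Build up convergents one term at a time:
a_0 = 3: 3/1
a_1 = 3: 10/3
a_2 = 1: 13/4
a_3 = 1: 23/7
a_4 = 1: 36/11
a_5 = 8: 311/95
a_6 = 49: 15275/4666
a_7 = 11: 168336/51421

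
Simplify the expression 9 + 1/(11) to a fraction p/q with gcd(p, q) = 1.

100/11

Work from the innermost term outward:
Start with 11.
9 + 1/(11/1) = 9 + 1/11 = 100/11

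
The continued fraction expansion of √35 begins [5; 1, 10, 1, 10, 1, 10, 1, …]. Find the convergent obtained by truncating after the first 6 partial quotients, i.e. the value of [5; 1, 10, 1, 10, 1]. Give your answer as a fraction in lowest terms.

a_0 = 5: 5/1
a_1 = 1: 6/1
a_2 = 10: 65/11
a_3 = 1: 71/12
a_4 = 10: 775/131
a_5 = 1: 846/143

846/143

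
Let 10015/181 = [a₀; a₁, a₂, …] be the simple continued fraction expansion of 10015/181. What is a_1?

10015 = 55·181 + 60, so a_0 = 55
181 = 3·60 + 1, so a_1 = 3

3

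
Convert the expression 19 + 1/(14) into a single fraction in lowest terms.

a_0 = 19: 19/1
a_1 = 14: 267/14

267/14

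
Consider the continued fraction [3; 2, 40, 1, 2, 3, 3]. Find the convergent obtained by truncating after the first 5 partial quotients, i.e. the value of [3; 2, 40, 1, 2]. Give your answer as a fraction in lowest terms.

Start with 2.
1 + 1/(2/1) = 1 + 1/2 = 3/2
40 + 1/(3/2) = 40 + 2/3 = 122/3
2 + 1/(122/3) = 2 + 3/122 = 247/122
3 + 1/(247/122) = 3 + 122/247 = 863/247

863/247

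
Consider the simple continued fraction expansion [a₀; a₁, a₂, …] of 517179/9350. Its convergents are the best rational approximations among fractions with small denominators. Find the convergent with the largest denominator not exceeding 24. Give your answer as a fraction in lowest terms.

885/16

List convergents until the denominator exceeds the bound:
a_0 = 55: 55/1  (≤ bound)
a_1 = 3: 166/3  (≤ bound)
a_2 = 5: 885/16  (≤ bound)
a_3 = 4: 3706/67  (> 24, stop)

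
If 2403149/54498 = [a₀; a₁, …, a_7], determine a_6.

2403149 = 44·54498 + 5237, so a_0 = 44
54498 = 10·5237 + 2128, so a_1 = 10
5237 = 2·2128 + 981, so a_2 = 2
2128 = 2·981 + 166, so a_3 = 2
981 = 5·166 + 151, so a_4 = 5
166 = 1·151 + 15, so a_5 = 1
151 = 10·15 + 1, so a_6 = 10

10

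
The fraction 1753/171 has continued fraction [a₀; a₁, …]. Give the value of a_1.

3

Repeatedly divide and take the remainder:
1753 = 10·171 + 43, so a_0 = 10
171 = 3·43 + 42, so a_1 = 3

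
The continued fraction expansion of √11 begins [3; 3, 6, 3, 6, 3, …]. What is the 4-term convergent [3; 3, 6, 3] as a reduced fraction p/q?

a_0 = 3: 3/1
a_1 = 3: 10/3
a_2 = 6: 63/19
a_3 = 3: 199/60

199/60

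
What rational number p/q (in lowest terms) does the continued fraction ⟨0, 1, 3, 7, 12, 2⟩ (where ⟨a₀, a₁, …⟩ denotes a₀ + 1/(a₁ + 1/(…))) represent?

556/733

Start with 2.
12 + 1/(2/1) = 12 + 1/2 = 25/2
7 + 1/(25/2) = 7 + 2/25 = 177/25
3 + 1/(177/25) = 3 + 25/177 = 556/177
1 + 1/(556/177) = 1 + 177/556 = 733/556
0 + 1/(733/556) = 0 + 556/733 = 556/733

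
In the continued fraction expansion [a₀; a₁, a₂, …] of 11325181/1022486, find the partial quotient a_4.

11325181 = 11·1022486 + 77835, so a_0 = 11
1022486 = 13·77835 + 10631, so a_1 = 13
77835 = 7·10631 + 3418, so a_2 = 7
10631 = 3·3418 + 377, so a_3 = 3
3418 = 9·377 + 25, so a_4 = 9

9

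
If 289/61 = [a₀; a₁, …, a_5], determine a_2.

Apply division with remainder until the remainder is 0:
289 = 4·61 + 45, so a_0 = 4
61 = 1·45 + 16, so a_1 = 1
45 = 2·16 + 13, so a_2 = 2

2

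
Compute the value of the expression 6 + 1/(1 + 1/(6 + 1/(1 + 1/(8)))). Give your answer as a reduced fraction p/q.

a_0 = 6: 6/1
a_1 = 1: 7/1
a_2 = 6: 48/7
a_3 = 1: 55/8
a_4 = 8: 488/71

488/71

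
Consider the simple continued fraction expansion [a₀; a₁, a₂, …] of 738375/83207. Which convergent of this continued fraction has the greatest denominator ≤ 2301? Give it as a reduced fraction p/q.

1056/119

a_0 = 8: 8/1  (≤ bound)
a_1 = 1: 9/1  (≤ bound)
a_2 = 6: 62/7  (≤ bound)
a_3 = 1: 71/8  (≤ bound)
a_4 = 14: 1056/119  (≤ bound)
a_5 = 21: 22247/2507  (> 2301, stop)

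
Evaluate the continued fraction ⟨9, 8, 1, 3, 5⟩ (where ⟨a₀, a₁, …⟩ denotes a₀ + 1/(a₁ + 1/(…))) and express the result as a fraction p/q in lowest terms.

1677/184

Work from the innermost term outward:
Start with 5.
3 + 1/(5/1) = 3 + 1/5 = 16/5
1 + 1/(16/5) = 1 + 5/16 = 21/16
8 + 1/(21/16) = 8 + 16/21 = 184/21
9 + 1/(184/21) = 9 + 21/184 = 1677/184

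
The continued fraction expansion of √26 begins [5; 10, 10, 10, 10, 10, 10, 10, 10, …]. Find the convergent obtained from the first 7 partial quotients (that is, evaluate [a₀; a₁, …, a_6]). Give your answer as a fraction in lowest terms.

5357035/1050601

Start with 10.
10 + 1/(10/1) = 10 + 1/10 = 101/10
10 + 1/(101/10) = 10 + 10/101 = 1020/101
10 + 1/(1020/101) = 10 + 101/1020 = 10301/1020
10 + 1/(10301/1020) = 10 + 1020/10301 = 104030/10301
10 + 1/(104030/10301) = 10 + 10301/104030 = 1050601/104030
5 + 1/(1050601/104030) = 5 + 104030/1050601 = 5357035/1050601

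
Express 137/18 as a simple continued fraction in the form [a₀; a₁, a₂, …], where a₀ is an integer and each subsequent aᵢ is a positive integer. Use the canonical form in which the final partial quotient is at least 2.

⌊137/18⌋ = 7, remainder 11
⌊18/11⌋ = 1, remainder 7
⌊11/7⌋ = 1, remainder 4
⌊7/4⌋ = 1, remainder 3
⌊4/3⌋ = 1, remainder 1
⌊3/1⌋ = 3, remainder 0

[7; 1, 1, 1, 1, 3]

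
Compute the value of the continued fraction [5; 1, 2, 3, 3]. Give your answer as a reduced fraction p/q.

a_0 = 5: 5/1
a_1 = 1: 6/1
a_2 = 2: 17/3
a_3 = 3: 57/10
a_4 = 3: 188/33

188/33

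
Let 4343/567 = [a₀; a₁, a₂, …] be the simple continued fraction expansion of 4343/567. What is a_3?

Run the Euclidean algorithm, recording each quotient:
4343 = 7·567 + 374, so a_0 = 7
567 = 1·374 + 193, so a_1 = 1
374 = 1·193 + 181, so a_2 = 1
193 = 1·181 + 12, so a_3 = 1

1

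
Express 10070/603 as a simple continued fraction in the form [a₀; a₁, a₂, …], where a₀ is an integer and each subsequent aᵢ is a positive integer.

Apply division with remainder until the remainder is 0:
10070 ÷ 603 → quotient 16, remainder 422
603 ÷ 422 → quotient 1, remainder 181
422 ÷ 181 → quotient 2, remainder 60
181 ÷ 60 → quotient 3, remainder 1
60 ÷ 1 → quotient 60, remainder 0

[16; 1, 2, 3, 60]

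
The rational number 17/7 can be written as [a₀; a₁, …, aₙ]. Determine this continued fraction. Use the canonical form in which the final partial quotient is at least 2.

17 ÷ 7 → quotient 2, remainder 3
7 ÷ 3 → quotient 2, remainder 1
3 ÷ 1 → quotient 3, remainder 0

[2; 2, 3]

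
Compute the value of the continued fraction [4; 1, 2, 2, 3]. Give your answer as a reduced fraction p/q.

113/24

Work from the innermost term outward:
Start with 3.
2 + 1/(3/1) = 2 + 1/3 = 7/3
2 + 1/(7/3) = 2 + 3/7 = 17/7
1 + 1/(17/7) = 1 + 7/17 = 24/17
4 + 1/(24/17) = 4 + 17/24 = 113/24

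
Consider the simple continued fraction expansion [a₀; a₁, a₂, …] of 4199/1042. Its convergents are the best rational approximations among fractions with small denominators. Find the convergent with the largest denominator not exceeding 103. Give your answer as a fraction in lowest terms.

a_0 = 4: 4/1  (≤ bound)
a_1 = 33: 133/33  (≤ bound)
a_2 = 1: 137/34  (≤ bound)
a_3 = 1: 270/67  (≤ bound)
a_4 = 1: 407/101  (≤ bound)
a_5 = 1: 677/168  (> 103, stop)

407/101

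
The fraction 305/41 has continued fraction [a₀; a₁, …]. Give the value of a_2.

3

Apply division with remainder until the remainder is 0:
305 ÷ 41 → quotient 7, remainder 18
41 ÷ 18 → quotient 2, remainder 5
18 ÷ 5 → quotient 3, remainder 3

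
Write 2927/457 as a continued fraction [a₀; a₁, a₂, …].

[6; 2, 2, 7, 1, 10]

Apply division with remainder until the remainder is 0:
2927 = 6·457 + 185, so a_0 = 6
457 = 2·185 + 87, so a_1 = 2
185 = 2·87 + 11, so a_2 = 2
87 = 7·11 + 10, so a_3 = 7
11 = 1·10 + 1, so a_4 = 1
10 = 10·1 + 0, so a_5 = 10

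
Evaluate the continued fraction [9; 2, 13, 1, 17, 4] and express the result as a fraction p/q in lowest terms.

19999/2109

Start with 4.
17 + 1/(4/1) = 17 + 1/4 = 69/4
1 + 1/(69/4) = 1 + 4/69 = 73/69
13 + 1/(73/69) = 13 + 69/73 = 1018/73
2 + 1/(1018/73) = 2 + 73/1018 = 2109/1018
9 + 1/(2109/1018) = 9 + 1018/2109 = 19999/2109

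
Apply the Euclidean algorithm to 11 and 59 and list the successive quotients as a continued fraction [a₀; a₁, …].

Apply division with remainder until the remainder is 0:
⌊11/59⌋ = 0, remainder 11
⌊59/11⌋ = 5, remainder 4
⌊11/4⌋ = 2, remainder 3
⌊4/3⌋ = 1, remainder 1
⌊3/1⌋ = 3, remainder 0

[0; 5, 2, 1, 3]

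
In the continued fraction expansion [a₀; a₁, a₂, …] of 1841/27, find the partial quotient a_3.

2

1841 = 68·27 + 5, so a_0 = 68
27 = 5·5 + 2, so a_1 = 5
5 = 2·2 + 1, so a_2 = 2
2 = 2·1 + 0, so a_3 = 2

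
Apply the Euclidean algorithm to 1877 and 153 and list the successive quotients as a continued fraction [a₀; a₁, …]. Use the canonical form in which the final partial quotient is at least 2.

1877 = 12·153 + 41, so a_0 = 12
153 = 3·41 + 30, so a_1 = 3
41 = 1·30 + 11, so a_2 = 1
30 = 2·11 + 8, so a_3 = 2
11 = 1·8 + 3, so a_4 = 1
8 = 2·3 + 2, so a_5 = 2
3 = 1·2 + 1, so a_6 = 1
2 = 2·1 + 0, so a_7 = 2

[12; 3, 1, 2, 1, 2, 1, 2]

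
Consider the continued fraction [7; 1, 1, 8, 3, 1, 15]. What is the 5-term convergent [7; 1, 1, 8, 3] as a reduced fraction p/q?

399/53

Collapse the nested fraction from the inside out:
Start with 3.
8 + 1/(3/1) = 8 + 1/3 = 25/3
1 + 1/(25/3) = 1 + 3/25 = 28/25
1 + 1/(28/25) = 1 + 25/28 = 53/28
7 + 1/(53/28) = 7 + 28/53 = 399/53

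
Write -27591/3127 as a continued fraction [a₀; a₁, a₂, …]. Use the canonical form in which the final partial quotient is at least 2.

Repeatedly divide and take the remainder:
-27591 = -9·3127 + 552, so a_0 = -9
3127 = 5·552 + 367, so a_1 = 5
552 = 1·367 + 185, so a_2 = 1
367 = 1·185 + 182, so a_3 = 1
185 = 1·182 + 3, so a_4 = 1
182 = 60·3 + 2, so a_5 = 60
3 = 1·2 + 1, so a_6 = 1
2 = 2·1 + 0, so a_7 = 2

[-9; 5, 1, 1, 1, 60, 1, 2]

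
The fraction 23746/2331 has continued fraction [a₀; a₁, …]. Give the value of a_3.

⌊23746/2331⌋ = 10, remainder 436
⌊2331/436⌋ = 5, remainder 151
⌊436/151⌋ = 2, remainder 134
⌊151/134⌋ = 1, remainder 17

1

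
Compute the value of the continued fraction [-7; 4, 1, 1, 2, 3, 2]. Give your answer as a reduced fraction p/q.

Start with 2.
3 + 1/(2/1) = 3 + 1/2 = 7/2
2 + 1/(7/2) = 2 + 2/7 = 16/7
1 + 1/(16/7) = 1 + 7/16 = 23/16
1 + 1/(23/16) = 1 + 16/23 = 39/23
4 + 1/(39/23) = 4 + 23/39 = 179/39
-7 + 1/(179/39) = -7 + 39/179 = -1214/179

-1214/179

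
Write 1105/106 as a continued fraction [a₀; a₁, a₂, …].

1105 ÷ 106 → quotient 10, remainder 45
106 ÷ 45 → quotient 2, remainder 16
45 ÷ 16 → quotient 2, remainder 13
16 ÷ 13 → quotient 1, remainder 3
13 ÷ 3 → quotient 4, remainder 1
3 ÷ 1 → quotient 3, remainder 0

[10; 2, 2, 1, 4, 3]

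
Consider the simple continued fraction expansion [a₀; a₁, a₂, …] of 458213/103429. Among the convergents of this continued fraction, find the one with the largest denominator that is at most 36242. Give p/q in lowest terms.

34981/7896

a_0 = 4: 4/1  (≤ bound)
a_1 = 2: 9/2  (≤ bound)
a_2 = 3: 31/7  (≤ bound)
a_3 = 12: 381/86  (≤ bound)
a_4 = 9: 3460/781  (≤ bound)
a_5 = 10: 34981/7896  (≤ bound)
a_6 = 13: 458213/103429  (> 36242, stop)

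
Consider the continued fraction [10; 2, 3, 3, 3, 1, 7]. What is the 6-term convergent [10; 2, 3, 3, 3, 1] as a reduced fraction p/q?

Start with 1.
3 + 1/(1/1) = 3 + 1/1 = 4/1
3 + 1/(4/1) = 3 + 1/4 = 13/4
3 + 1/(13/4) = 3 + 4/13 = 43/13
2 + 1/(43/13) = 2 + 13/43 = 99/43
10 + 1/(99/43) = 10 + 43/99 = 1033/99

1033/99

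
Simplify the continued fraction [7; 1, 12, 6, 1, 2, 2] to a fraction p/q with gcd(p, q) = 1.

a_0 = 7: 7/1
a_1 = 1: 8/1
a_2 = 12: 103/13
a_3 = 6: 626/79
a_4 = 1: 729/92
a_5 = 2: 2084/263
a_6 = 2: 4897/618

4897/618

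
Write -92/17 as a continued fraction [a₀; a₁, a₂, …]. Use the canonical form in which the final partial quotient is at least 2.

-92 = -6·17 + 10, so a_0 = -6
17 = 1·10 + 7, so a_1 = 1
10 = 1·7 + 3, so a_2 = 1
7 = 2·3 + 1, so a_3 = 2
3 = 3·1 + 0, so a_4 = 3

[-6; 1, 1, 2, 3]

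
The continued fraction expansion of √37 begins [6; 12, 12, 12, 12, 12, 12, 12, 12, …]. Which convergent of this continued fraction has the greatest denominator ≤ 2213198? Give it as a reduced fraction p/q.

1555849/255780

List convergents until the denominator exceeds the bound:
a_0 = 6: 6/1  (≤ bound)
a_1 = 12: 73/12  (≤ bound)
a_2 = 12: 882/145  (≤ bound)
a_3 = 12: 10657/1752  (≤ bound)
a_4 = 12: 128766/21169  (≤ bound)
a_5 = 12: 1555849/255780  (≤ bound)
a_6 = 12: 18798954/3090529  (> 2213198, stop)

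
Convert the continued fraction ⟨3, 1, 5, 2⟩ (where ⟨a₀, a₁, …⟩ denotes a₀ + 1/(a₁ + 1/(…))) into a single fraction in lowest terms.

50/13

Start with 2.
5 + 1/(2/1) = 5 + 1/2 = 11/2
1 + 1/(11/2) = 1 + 2/11 = 13/11
3 + 1/(13/11) = 3 + 11/13 = 50/13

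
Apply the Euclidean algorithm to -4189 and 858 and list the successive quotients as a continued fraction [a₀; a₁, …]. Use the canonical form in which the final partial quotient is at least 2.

[-5; 8, 2, 50]

⌊-4189/858⌋ = -5, remainder 101
⌊858/101⌋ = 8, remainder 50
⌊101/50⌋ = 2, remainder 1
⌊50/1⌋ = 50, remainder 0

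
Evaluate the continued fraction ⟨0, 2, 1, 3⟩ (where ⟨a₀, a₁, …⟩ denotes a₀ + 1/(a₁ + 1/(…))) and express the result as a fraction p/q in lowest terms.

a_0 = 0: 0/1
a_1 = 2: 1/2
a_2 = 1: 1/3
a_3 = 3: 4/11

4/11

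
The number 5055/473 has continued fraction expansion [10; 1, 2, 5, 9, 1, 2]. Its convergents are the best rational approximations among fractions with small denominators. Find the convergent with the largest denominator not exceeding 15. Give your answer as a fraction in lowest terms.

a_0 = 10: 10/1  (≤ bound)
a_1 = 1: 11/1  (≤ bound)
a_2 = 2: 32/3  (≤ bound)
a_3 = 5: 171/16  (> 15, stop)

32/3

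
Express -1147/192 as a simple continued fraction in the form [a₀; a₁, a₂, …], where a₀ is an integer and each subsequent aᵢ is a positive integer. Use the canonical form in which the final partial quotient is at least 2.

[-6; 38, 2, 2]

-1147 ÷ 192 → quotient -6, remainder 5
192 ÷ 5 → quotient 38, remainder 2
5 ÷ 2 → quotient 2, remainder 1
2 ÷ 1 → quotient 2, remainder 0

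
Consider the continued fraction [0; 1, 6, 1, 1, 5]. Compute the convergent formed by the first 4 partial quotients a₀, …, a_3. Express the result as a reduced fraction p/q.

7/8

Start with 1.
6 + 1/(1/1) = 6 + 1/1 = 7/1
1 + 1/(7/1) = 1 + 1/7 = 8/7
0 + 1/(8/7) = 0 + 7/8 = 7/8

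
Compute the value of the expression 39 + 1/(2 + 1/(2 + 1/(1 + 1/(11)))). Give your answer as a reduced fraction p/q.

3233/82

a_0 = 39: 39/1
a_1 = 2: 79/2
a_2 = 2: 197/5
a_3 = 1: 276/7
a_4 = 11: 3233/82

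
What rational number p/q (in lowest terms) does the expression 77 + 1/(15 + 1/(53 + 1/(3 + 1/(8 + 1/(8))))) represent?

12528175/162563

Compute successive convergents:
a_0 = 77: 77/1
a_1 = 15: 1156/15
a_2 = 53: 61345/796
a_3 = 3: 185191/2403
a_4 = 8: 1542873/20020
a_5 = 8: 12528175/162563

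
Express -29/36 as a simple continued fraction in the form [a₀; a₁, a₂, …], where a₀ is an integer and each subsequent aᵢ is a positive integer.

Repeatedly divide and take the remainder:
⌊-29/36⌋ = -1, remainder 7
⌊36/7⌋ = 5, remainder 1
⌊7/1⌋ = 7, remainder 0

[-1; 5, 7]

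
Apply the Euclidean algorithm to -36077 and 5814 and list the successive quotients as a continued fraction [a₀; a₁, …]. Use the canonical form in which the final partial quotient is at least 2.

⌊-36077/5814⌋ = -7, remainder 4621
⌊5814/4621⌋ = 1, remainder 1193
⌊4621/1193⌋ = 3, remainder 1042
⌊1193/1042⌋ = 1, remainder 151
⌊1042/151⌋ = 6, remainder 136
⌊151/136⌋ = 1, remainder 15
⌊136/15⌋ = 9, remainder 1
⌊15/1⌋ = 15, remainder 0

[-7; 1, 3, 1, 6, 1, 9, 15]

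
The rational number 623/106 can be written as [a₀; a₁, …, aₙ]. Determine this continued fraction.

[5; 1, 7, 6, 2]

Run the Euclidean algorithm, recording each quotient:
⌊623/106⌋ = 5, remainder 93
⌊106/93⌋ = 1, remainder 13
⌊93/13⌋ = 7, remainder 2
⌊13/2⌋ = 6, remainder 1
⌊2/1⌋ = 2, remainder 0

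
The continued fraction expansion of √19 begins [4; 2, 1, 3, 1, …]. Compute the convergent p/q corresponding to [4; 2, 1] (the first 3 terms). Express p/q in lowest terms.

13/3

a_0 = 4: 4/1
a_1 = 2: 9/2
a_2 = 1: 13/3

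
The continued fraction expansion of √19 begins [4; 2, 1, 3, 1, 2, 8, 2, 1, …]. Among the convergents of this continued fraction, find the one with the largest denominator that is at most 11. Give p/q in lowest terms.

48/11

List convergents until the denominator exceeds the bound:
a_0 = 4: 4/1  (≤ bound)
a_1 = 2: 9/2  (≤ bound)
a_2 = 1: 13/3  (≤ bound)
a_3 = 3: 48/11  (≤ bound)
a_4 = 1: 61/14  (> 11, stop)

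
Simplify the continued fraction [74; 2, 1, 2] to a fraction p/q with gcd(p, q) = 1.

595/8

a_0 = 74: 74/1
a_1 = 2: 149/2
a_2 = 1: 223/3
a_3 = 2: 595/8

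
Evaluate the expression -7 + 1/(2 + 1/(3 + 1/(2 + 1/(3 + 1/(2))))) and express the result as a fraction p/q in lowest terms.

Use the convergent recurrence hₖ = aₖ·hₖ₋₁ + hₖ₋₂ (and likewise for the denominators kₖ):
a_0 = -7: -7/1
a_1 = 2: -13/2
a_2 = 3: -46/7
a_3 = 2: -105/16
a_4 = 3: -361/55
a_5 = 2: -827/126

-827/126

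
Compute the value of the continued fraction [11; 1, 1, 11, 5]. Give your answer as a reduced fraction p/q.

Start with 5.
11 + 1/(5/1) = 11 + 1/5 = 56/5
1 + 1/(56/5) = 1 + 5/56 = 61/56
1 + 1/(61/56) = 1 + 56/61 = 117/61
11 + 1/(117/61) = 11 + 61/117 = 1348/117

1348/117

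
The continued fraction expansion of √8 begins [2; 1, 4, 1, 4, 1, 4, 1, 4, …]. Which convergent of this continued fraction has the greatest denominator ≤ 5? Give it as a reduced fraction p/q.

14/5

a_0 = 2: 2/1  (≤ bound)
a_1 = 1: 3/1  (≤ bound)
a_2 = 4: 14/5  (≤ bound)
a_3 = 1: 17/6  (> 5, stop)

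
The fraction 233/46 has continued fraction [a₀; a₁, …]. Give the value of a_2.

⌊233/46⌋ = 5, remainder 3
⌊46/3⌋ = 15, remainder 1
⌊3/1⌋ = 3, remainder 0

3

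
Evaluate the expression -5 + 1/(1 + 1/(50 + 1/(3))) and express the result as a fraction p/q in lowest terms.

-619/154

Start with 3.
50 + 1/(3/1) = 50 + 1/3 = 151/3
1 + 1/(151/3) = 1 + 3/151 = 154/151
-5 + 1/(154/151) = -5 + 151/154 = -619/154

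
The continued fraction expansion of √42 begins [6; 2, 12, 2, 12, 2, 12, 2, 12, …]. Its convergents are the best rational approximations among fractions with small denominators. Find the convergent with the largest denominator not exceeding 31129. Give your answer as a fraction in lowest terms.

a_0 = 6: 6/1  (≤ bound)
a_1 = 2: 13/2  (≤ bound)
a_2 = 12: 162/25  (≤ bound)
a_3 = 2: 337/52  (≤ bound)
a_4 = 12: 4206/649  (≤ bound)
a_5 = 2: 8749/1350  (≤ bound)
a_6 = 12: 109194/16849  (≤ bound)
a_7 = 2: 227137/35048  (> 31129, stop)

109194/16849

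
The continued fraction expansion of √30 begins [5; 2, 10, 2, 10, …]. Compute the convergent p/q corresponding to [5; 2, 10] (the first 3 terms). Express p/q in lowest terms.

115/21

Work from the innermost term outward:
Start with 10.
2 + 1/(10/1) = 2 + 1/10 = 21/10
5 + 1/(21/10) = 5 + 10/21 = 115/21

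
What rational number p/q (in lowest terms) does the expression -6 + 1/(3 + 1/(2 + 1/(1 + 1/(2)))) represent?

-154/27

Compute successive convergents:
a_0 = -6: -6/1
a_1 = 3: -17/3
a_2 = 2: -40/7
a_3 = 1: -57/10
a_4 = 2: -154/27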